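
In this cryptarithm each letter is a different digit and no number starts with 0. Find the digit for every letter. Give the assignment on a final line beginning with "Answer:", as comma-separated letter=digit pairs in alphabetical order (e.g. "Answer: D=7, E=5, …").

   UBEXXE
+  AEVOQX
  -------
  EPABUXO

Step 1. [col 1: E + X ≡ O (mod 10)] several values work for X in column 1 (E + X ≡ O (mod 10), carry-in 0); try X=2. So X=2.
Step 2. [col 1: E + X ≡ O (mod 10)] column 1 (E + X ≡ O (mod 10), carry-in 0) doesn't pin E yet; pick E=1 and continue, so E=1.
Step 3. [col 1: E + X ≡ O (mod 10)] column 1 reads E+X+carry(0)=O with E=1, X=2; with digits 1,2 already taken and all letters distinct, the only value for O is 3, so O=3.
Step 4. [col 2: X + Q ≡ X (mod 10)] in column 2 we have X+Q≡X with carry-in 0; given X=2 and digits 1,2,3 already taken and all letters distinct, that pins Q to 0, so Q=0.
Step 5. [col 3: X + O ≡ U (mod 10)] from column 3 (X=2, O=3, carry-in 0, digits 0,1,2,3 already taken and all letters distinct): U must equal 5, so U=5.
Step 6. [col 4: E + V ≡ B (mod 10)] column 4 (E + V ≡ B (mod 10), carry-in 0) doesn't pin V yet; pick V=7 and continue, so V=7.
Step 7. [col 4: E + V ≡ B (mod 10)] column 4: given E=1, V=7, carry-in 0, and digits 0,1,2,3,5,7 already taken and all letters distinct, E+V≡B (mod 10) forces B=8, so B=8.
Step 8. [col 5: B + E ≡ A (mod 10)] column 5 reads B+E+carry(0)=A with B=8, E=1; with digits 0,1,2,3,5,7,8 already taken and all letters distinct, the only value for A is 9, so A=9.
Step 9. [col 6: U + A ≡ P (mod 10)] in column 6 we have U+A≡P with carry-in 0; given U=5, A=9 and digits 0,1,2,3,5,7,8,9 already taken and all letters distinct, that pins P to 4 ⇒ P=4.

Answer: A=9, B=8, E=1, O=3, P=4, Q=0, U=5, V=7, X=2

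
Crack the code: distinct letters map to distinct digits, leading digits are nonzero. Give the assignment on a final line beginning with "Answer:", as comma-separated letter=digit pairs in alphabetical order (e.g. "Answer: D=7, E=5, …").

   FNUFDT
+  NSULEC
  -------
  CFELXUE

Step 1. [col 1: T + C ≡ E (mod 10)] no forcing yet in column 1 (carry-in 0); E=5 is free and consistent — try it, so E=5.
Step 2. [col 1: T + C ≡ E (mod 10)] no forcing yet in column 1 (carry-in 0); C=1 is free and consistent — try it ⇒ C=1.
Step 3. [col 1: T + C ≡ E (mod 10)] column 1 reads T+C+carry(0)=E with C=1, E=5; with digits 1,5 already taken and all letters distinct, the only value for T is 4, so T=4.
Step 4. [col 2: D + E ≡ U (mod 10)] no forcing yet in column 2 (carry-in 0); U=3 is free and consistent — try it. So U=3.
Step 5. [col 2: D + E ≡ U (mod 10)] column 2: given E=5, U=3, carry-in 0, and digits 1,3,4,5 already taken and all letters distinct, D+E≡U (mod 10) forces D=8. So D=8.
Step 6. [col 3: F + L ≡ X (mod 10)] several values work for L in column 3 (F + L ≡ X (mod 10), carry-in 1); try L=7 ⇒ L=7.
Step 7. [col 3: F + L ≡ X (mod 10)] column 3 reads F+L+carry(1)=X with L=7; with digits 1,3,4,5,7,8 already taken and all letters distinct, the only value for F is 2, so F=2.
Step 8. [col 3: F + L ≡ X (mod 10)] column 3 reads F+L+carry(1)=X with F=2, L=7; with digits 1,2,3,4,5,7,8 already taken and all letters distinct, the only value for X is 0 ⇒ X=0.
Step 9. [col 5: N + S ≡ E (mod 10)] no forcing yet in column 5 (carry-in 0); S=6 is free and consistent — try it. So S=6.
Step 10. [col 5: N + S ≡ E (mod 10)] in column 5 we have N+S≡E with carry-in 0; given S=6, E=5 and digits 0,1,2,3,4,5,6,7,8 already taken and all letters distinct, that pins N to 9 ⇒ N=9.

Answer: C=1, D=8, E=5, F=2, L=7, N=9, S=6, T=4, U=3, X=0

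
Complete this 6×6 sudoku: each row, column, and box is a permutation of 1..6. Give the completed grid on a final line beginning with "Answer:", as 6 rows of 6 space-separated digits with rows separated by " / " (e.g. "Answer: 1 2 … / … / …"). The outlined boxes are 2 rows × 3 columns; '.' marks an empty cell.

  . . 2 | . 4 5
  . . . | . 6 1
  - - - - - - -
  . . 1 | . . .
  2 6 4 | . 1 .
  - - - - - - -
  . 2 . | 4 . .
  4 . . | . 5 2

Step 1. [r1c4∈{3}] nothing but 3 survives at r1c4, so r1c4=3.
Step 2. [r5c1∈{1,3,5,6}] row 5 places 1 nowhere but r5c1 ⇒ r5c1=1.
Step 3. [r6c2∈{3}] r6c2's peers cover all but 3 ⇒ r6c2=3.
Step 4. [r3c1∈{3,5}] across box 3, 3 lands solely at r3c1 ⇒ r3c1=3.
Step 5. [r5c3∈{5,6}] r5c3 is the only open cell in row 5 admitting 5, so r5c3=5.
Step 6. [r5c6∈{3,6}] in row 5, 6 fits only at r5c6, so r5c6=6.
Step 7. [r3c2∈{5}] only 5 remains possible at r3c2, so r3c2=5.
Step 8. [r2c4∈{2}] r2c4 has the single candidate 2 ⇒ r2c4=2.
Step 9. [r3c6∈{4}] r3c6's peers cover all but 4. So r3c6=4.
Step 10. [r4c6∈{3}] r4c6 has the single candidate 3, so r4c6=3.
Step 11. [r2c1∈{5}] nothing but 5 survives at r2c1. So r2c1=5.
Step 12. [r2c2∈{4}] r2c2's peers cover all but 4 ⇒ r2c2=4.
Step 13. [r6c4∈{1}] only 1 remains possible at r6c4, so r6c4=1.
Step 14. [r6c3∈{6}] r6c3's peers cover all but 6. So r6c3=6.
Step 15. [r1c1∈{6}] r1c1 has the single candidate 6. So r1c1=6.
Step 16. [r3c4∈{6}] r3c4 is down to just 6. So r3c4=6.
Step 17. [r5c5∈{3}] r5c5 has the single candidate 3, so r5c5=3.
Step 18. [r3c5∈{2}] r3c5 has the single candidate 2, so r3c5=2.
Step 19. [r2c3∈{3}] r2c3's peers cover all but 3, so r2c3=3.
Step 20. [r4c4∈{5}] r4c4 is down to just 5 ⇒ r4c4=5.
Step 21. [r1c2∈{1}] only 1 remains possible at r1c2. So r1c2=1.

Answer: 6 1 2 3 4 5 / 5 4 3 2 6 1 / 3 5 1 6 2 4 / 2 6 4 5 1 3 / 1 2 5 4 3 6 / 4 3 6 1 5 2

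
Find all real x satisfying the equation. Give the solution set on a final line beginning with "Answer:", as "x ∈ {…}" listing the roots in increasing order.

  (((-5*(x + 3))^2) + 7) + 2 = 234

Step 1. [(((-5*(x + 3))^2) + 7) + 2 = 234] +2 is outermost — subtract 2 both sides. So sub: ((-5*(x + 3))^2) + 7 = 232.
Step 2. [((-5*(x + 3))^2) + 7 = 232] the outer +7 inverts by subtracting 7. So sub: (-5*(x + 3))^2 = 225.
Step 3. [(-5*(x + 3))^2 = 225] LHS squared, RHS 225 ≥ 0: apply √ (±) ⇒ sqrt: -5*(x + 3) = 15 or -15.
Step 4. [-5*(x + 3) = 15 or -15] -5·(inner) — divide through by -5, so div: x + 3 = -3 or 3.
Step 5. [x + 3 = -3 or 3] 3 comes off first (subtract 3), so sub: x = -6 or 0.

Answer: x ∈ {-6, 0}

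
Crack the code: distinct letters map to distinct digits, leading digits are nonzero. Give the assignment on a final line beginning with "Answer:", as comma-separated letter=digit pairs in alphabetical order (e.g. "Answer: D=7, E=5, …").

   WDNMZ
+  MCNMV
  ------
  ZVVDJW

Step 1. [col 1: Z + V ≡ W (mod 10)] no forcing yet in column 1 (carry-in 0); V=4 is free and consistent — try it. So V=4.
Step 2. [col 1: Z + V ≡ W (mod 10)] W=5 is one option consistent with column 1 (Z + V ≡ W (mod 10), carry-in 0) — take it ⇒ W=5.
Step 3. [col 1: Z + V ≡ W (mod 10)] column 1 reads Z+V+carry(0)=W with V=4, W=5; with digits 4,5 already taken and all letters distinct, the only value for Z is 1 ⇒ Z=1.
Step 4. [col 2: M + M ≡ J (mod 10)] several values work for M in column 2 (M + M ≡ J (mod 10), carry-in 0); try M=9 ⇒ M=9.
Step 5. [col 2: M + M ≡ J (mod 10)] column 2: given M=9, carry-in 0, and digits 1,4,5,9 already taken and all letters distinct, M+M≡J (mod 10) forces J=8. So J=8.
Step 6. [col 3: N + N ≡ D (mod 10)] column 3 (N + N ≡ D (mod 10), carry-in 1) doesn't pin N yet; pick N=6 and continue, so N=6.
Step 7. [col 3: N + N ≡ D (mod 10)] in column 3 we have N+N≡D with carry-in 1; given N=6 and digits 1,4,5,6,8,9 already taken and all letters distinct, that pins D to 3 ⇒ D=3.
Step 8. [col 4: D + C ≡ V (mod 10)] from column 4 (D=3, V=4, carry-in 1, digits 1,3,4,5,6,8,9 already taken and all letters distinct): C must equal 0, so C=0.

Answer: C=0, D=3, J=8, M=9, N=6, V=4, W=5, Z=1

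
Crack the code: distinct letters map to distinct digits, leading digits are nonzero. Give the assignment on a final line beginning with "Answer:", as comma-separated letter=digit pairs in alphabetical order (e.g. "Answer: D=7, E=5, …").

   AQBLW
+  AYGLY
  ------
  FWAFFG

Step 1. [col 1: W + Y ≡ G (mod 10)] G=4 is one option consistent with column 1 (W + Y ≡ G (mod 10), carry-in 0) — take it. So G=4.
Step 2. [col 1: W + Y ≡ G (mod 10)] no forcing yet in column 1 (carry-in 0); Y=6 is free and consistent — try it, so Y=6.
Step 3. [col 1: W + Y ≡ G (mod 10)] column 1 reads W+Y+carry(0)=G with Y=6, G=4; with digits 4,6 already taken and all letters distinct, the only value for W is 8 ⇒ W=8.
Step 4. [col 2: L + L ≡ F (mod 10)] F=1 is one option consistent with column 2 (L + L ≡ F (mod 10), carry-in 1) — take it. So F=1.
Step 5. [col 2: L + L ≡ F (mod 10)] no forcing yet in column 2 (carry-in 1); L=0 is free and consistent — try it ⇒ L=0.
Step 6. [col 3: B + G ≡ F (mod 10)] in column 3 we have B+G≡F with carry-in 0; given G=4, F=1 and digits 0,1,4,6,8 already taken and all letters distinct, that pins B to 7 ⇒ B=7.
Step 7. [col 4: Q + Y ≡ A (mod 10)] several values work for A in column 4 (Q + Y ≡ A (mod 10), carry-in 1); try A=9, so A=9.
Step 8. [col 4: Q + Y ≡ A (mod 10)] column 4: given Y=6, A=9, carry-in 1, and digits 0,1,4,6,7,8,9 already taken and all letters distinct, Q+Y≡A (mod 10) forces Q=2, so Q=2.

Answer: A=9, B=7, F=1, G=4, L=0, Q=2, W=8, Y=6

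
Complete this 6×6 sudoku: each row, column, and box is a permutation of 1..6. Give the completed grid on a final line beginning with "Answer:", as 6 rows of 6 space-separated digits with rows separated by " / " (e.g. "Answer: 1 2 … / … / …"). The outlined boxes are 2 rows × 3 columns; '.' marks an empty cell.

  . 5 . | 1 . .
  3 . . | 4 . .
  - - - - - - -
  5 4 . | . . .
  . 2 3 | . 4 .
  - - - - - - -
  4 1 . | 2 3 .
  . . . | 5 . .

Step 1. [r5c6∈{6}] nothing but 6 survives at r5c6. So r5c6=6.
Step 2. [r2c2∈{6}] r2c2's peers cover all but 6, so r2c2=6.
Step 3. [r1c1∈{2}] only 2 remains possible at r1c1 ⇒ r1c1=2.
Step 4. [r4c4∈{6}] r4c4 has the single candidate 6. So r4c4=6.
Step 5. [r2c5∈{2,5}] 5 has one home in col 5: r2c5 ⇒ r2c5=5.
Step 6. [r4c1∈{1}] r4c1 has the single candidate 1. So r4c1=1.
Step 7. [r6c5∈{1}] r6c5 is down to just 1 ⇒ r6c5=1.
Step 8. [r3c6∈{1,2,3}] in row 3, 1 fits only at r3c6, so r3c6=1.
Step 9. [r6c3∈{2,6}] in row 6, 2 fits only at r6c3 ⇒ r6c3=2.
Step 10. [r4c6∈{5}] only 5 remains possible at r4c6, so r4c6=5.
Step 11. [r2c6∈{2}] r2c6 has the single candidate 2, so r2c6=2.
Step 12. [r6c6∈{4}] r6c6 has the single candidate 4 ⇒ r6c6=4.
Step 13. [r1c3∈{4}] r1c3 is down to just 4 ⇒ r1c3=4.
Step 14. [r3c5∈{2}] r3c5's peers cover all but 2, so r3c5=2.
Step 15. [r1c5∈{6}] nothing but 6 survives at r1c5. So r1c5=6.
Step 16. [r3c4∈{3}] r3c4's peers cover all but 3. So r3c4=3.
Step 17. [r6c1∈{6}] nothing but 6 survives at r6c1 ⇒ r6c1=6.
Step 18. [r5c3∈{5}] nothing but 5 survives at r5c3. So r5c3=5.
Step 19. [r2c3∈{1}] nothing but 1 survives at r2c3, so r2c3=1.
Step 20. [r3c3∈{6}] r3c3 has the single candidate 6 ⇒ r3c3=6.
Step 21. [r6c2∈{3}] r6c2 is down to just 3 ⇒ r6c2=3.
Step 22. [r1c6∈{3}] r1c6 has the single candidate 3 ⇒ r1c6=3.

Answer: 2 5 4 1 6 3 / 3 6 1 4 5 2 / 5 4 6 3 2 1 / 1 2 3 6 4 5 / 4 1 5 2 3 6 / 6 3 2 5 1 4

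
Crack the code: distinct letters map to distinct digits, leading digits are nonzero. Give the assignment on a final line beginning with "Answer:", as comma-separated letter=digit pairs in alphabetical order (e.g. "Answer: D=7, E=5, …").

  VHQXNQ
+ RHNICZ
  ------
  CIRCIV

Step 1. [col 1: Q + Z ≡ V (mod 10)] Q=4 is one option consistent with column 1 (Q + Z ≡ V (mod 10), carry-in 0) — take it. So Q=4.
Step 2. [col 1: Q + Z ≡ V (mod 10)] column 1 (Q + Z ≡ V (mod 10), carry-in 0) doesn't pin Z yet; pick Z=9 and continue, so Z=9.
Step 3. [col 1: Q + Z ≡ V (mod 10)] from column 1 (Q=4, Z=9, carry-in 0, digits 4,9 already taken and all letters distinct): V must equal 3. So V=3.
Step 4. [col 2: N + C ≡ I (mod 10)] N=8 is one option consistent with column 2 (N + C ≡ I (mod 10), carry-in 1) — take it, so N=8.
Step 5. [col 2: N + C ≡ I (mod 10)] column 2 (N + C ≡ I (mod 10), carry-in 1) doesn't pin C yet; pick C=6 and continue. So C=6.
Step 6. [col 2: N + C ≡ I (mod 10)] column 2 reads N+C+carry(1)=I with N=8, C=6; with digits 3,4,6,8,9 already taken and all letters distinct, the only value for I is 5 ⇒ I=5.
Step 7. [col 3: X + I ≡ C (mod 10)] from column 3 (I=5, C=6, carry-in 1, digits 3,4,5,6,8,9 already taken and all letters distinct): X must equal 0, so X=0.
Step 8. [col 4: Q + N ≡ R (mod 10)] from column 4 (Q=4, N=8, carry-in 0, digits 0,3,4,5,6,8,9 already taken and all letters distinct): R must equal 2 ⇒ R=2.
Step 9. [col 5: H + H ≡ I (mod 10)] column 5 reads H+H+carry(1)=I with I=5; with digits 0,2,3,4,5,6,8,9 already taken and all letters distinct, the only value for H is 7. So H=7.

Answer: C=6, H=7, I=5, N=8, Q=4, R=2, V=3, X=0, Z=9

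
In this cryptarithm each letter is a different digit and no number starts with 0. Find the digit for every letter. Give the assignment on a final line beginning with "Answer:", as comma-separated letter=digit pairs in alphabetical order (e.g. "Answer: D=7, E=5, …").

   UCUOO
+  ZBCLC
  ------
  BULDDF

Step 1. [col 1: O + C ≡ F (mod 10)] column 1 (O + C ≡ F (mod 10), carry-in 0) doesn't pin O yet; pick O=4 and continue, so O=4.
Step 2. [B] adding two 5-digit numbers gives at most 5+1 digits, and here it does — B is that final carry and must be 1. So B=1.
Step 3. [col 1: O + C ≡ F (mod 10)] several values work for C in column 1 (O + C ≡ F (mod 10), carry-in 0); try C=8 ⇒ C=8.
Step 4. [col 1: O + C ≡ F (mod 10)] from column 1 (O=4, C=8, carry-in 0, digits 1,4,8 already taken and all letters distinct): F must equal 2, so F=2.
Step 5. [col 2: O + L ≡ D (mod 10)] L=0 is one option consistent with column 2 (O + L ≡ D (mod 10), carry-in 1) — take it. So L=0.
Step 6. [col 2: O + L ≡ D (mod 10)] from column 2 (O=4, L=0, carry-in 1, digits 0,1,2,4,8 already taken and all letters distinct): D must equal 5. So D=5.
Step 7. [col 3: U + C ≡ D (mod 10)] from column 3 (C=8, D=5, carry-in 0, digits 0,1,2,4,5,8 already taken and all letters distinct): U must equal 7, so U=7.
Step 8. [col 5: U + Z ≡ U (mod 10)] in column 5 we have U+Z≡U with carry-in 1; given U=7 and digits 0,1,2,4,5,7,8 already taken and all letters distinct, that pins Z to 9. So Z=9.

Answer: B=1, C=8, D=5, F=2, L=0, O=4, U=7, Z=9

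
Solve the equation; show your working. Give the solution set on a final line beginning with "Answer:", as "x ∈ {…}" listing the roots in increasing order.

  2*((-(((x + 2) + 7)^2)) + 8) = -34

Step 1. [2*((-(((x + 2) + 7)^2)) + 8) = -34] leading coefficient 2: divide by 2. So div: (-(((x + 2) + 7)^2)) + 8 = -17.
Step 2. [(-(((x + 2) + 7)^2)) + 8 = -17] subtract 8: x sits inside (… + 8). So sub: -(((x + 2) + 7)^2) = -25.
Step 3. [-(((x + 2) + 7)^2) = -25] LHS negated; negate both sides ⇒ neg: ((x + 2) + 7)^2 = 25.
Step 4. [((x + 2) + 7)^2 = 25] 25 ≥ 0, LHS is (·)² — take ±√. So sqrt: (x + 2) + 7 = 5 or -5.
Step 5. [(x + 2) + 7 = 5 or -5] peel the +7: subtract 7 from each side ⇒ sub: x + 2 = -2 or -12.
Step 6. [x + 2 = -2 or -12] peel the +2: subtract 2 from each side. So sub: x = -4 or -14.

Answer: x ∈ {-14, -4}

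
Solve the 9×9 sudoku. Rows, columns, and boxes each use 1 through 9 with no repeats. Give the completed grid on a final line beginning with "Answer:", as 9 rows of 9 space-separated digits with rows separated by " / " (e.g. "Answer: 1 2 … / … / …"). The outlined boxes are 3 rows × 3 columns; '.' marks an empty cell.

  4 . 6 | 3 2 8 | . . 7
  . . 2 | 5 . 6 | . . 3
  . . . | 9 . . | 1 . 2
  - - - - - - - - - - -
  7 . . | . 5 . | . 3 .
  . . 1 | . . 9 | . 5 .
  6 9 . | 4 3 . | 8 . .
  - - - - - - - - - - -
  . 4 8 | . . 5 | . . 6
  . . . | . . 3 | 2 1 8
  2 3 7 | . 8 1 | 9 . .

Step 1. [r2c7∈{4}] r2c7's peers cover all but 4. So r2c7=4.
Step 2. [r2c1∈{1,8,9}] 9 has one home in box 1: r2c1 ⇒ r2c1=9.
Step 3. [r8c5∈{4,6,7,9}] in row 8, 4 fits only at r8c5, so r8c5=4.
Step 4. [r3c5∈{7}] r3c5's peers cover all but 7 ⇒ r3c5=7.
Step 5. [r4c4∈{1,2,6,8}] r4c4 is the only open cell in col 4 admitting 1 ⇒ r4c4=1.
Step 6. [r4c2∈{2,8}] 8 has one home in row 4: r4c2, so r4c2=8.
Step 7. [r3c2∈{5}] only 5 remains possible at r3c2 ⇒ r3c2=5.
Step 8. [r5c4∈{2,6,7,8}] in row 5, 8 fits only at r5c4, so r5c4=8.
Step 9. [r5c7∈{6,7}] across row 5, 7 lands solely at r5c7 ⇒ r5c7=7.
Step 10. [r5c9∈{4}] r5c9 is down to just 4. So r5c9=4.
Step 11. [r8c4∈{6,7}] in row 8, 7 fits only at r8c4 ⇒ r8c4=7.
Step 12. [r3c1∈{3,8}] col 1 places 8 nowhere but r3c1, so r3c1=8.
Step 13. [r2c5∈{1}] r2c5 has the single candidate 1 ⇒ r2c5=1.
Step 14. [r8c1∈{5}] nothing but 5 survives at r8c1. So r8c1=5.
Step 15. [r6c8∈{2}] r6c8 has the single candidate 2. So r6c8=2.
Step 16. [r8c3∈{9}] r8c3 is down to just 9 ⇒ r8c3=9.
Step 17. [r5c1∈{3}] nothing but 3 survives at r5c1, so r5c1=3.
Step 18. [r2c8∈{8}] r2c8 has the single candidate 8. So r2c8=8.
Step 19. [r4c9∈{9}] r4c9 is down to just 9 ⇒ r4c9=9.
Step 20. [r7c7∈{3}] nothing but 3 survives at r7c7 ⇒ r7c7=3.
Step 21. [r3c6∈{4}] r3c6's peers cover all but 4. So r3c6=4.
Step 22. [r6c3∈{5}] r6c3 is down to just 5 ⇒ r6c3=5.
Step 23. [r7c5∈{9}] r7c5's peers cover all but 9, so r7c5=9.
Step 24. [r7c1∈{1}] nothing but 1 survives at r7c1, so r7c1=1.
Step 25. [r9c9∈{5}] r9c9's peers cover all but 5. So r9c9=5.
Step 26. [r8c2∈{6}] r8c2 is down to just 6. So r8c2=6.
Step 27. [r4c6∈{2}] r4c6 has the single candidate 2 ⇒ r4c6=2.
Step 28. [r5c2∈{2}] r5c2 has the single candidate 2, so r5c2=2.
Step 29. [r7c4∈{2}] r7c4's peers cover all but 2, so r7c4=2.
Step 30. [r6c6∈{7}] nothing but 7 survives at r6c6 ⇒ r6c6=7.
Step 31. [r1c7∈{5}] r1c7 has the single candidate 5. So r1c7=5.
Step 32. [r3c8∈{6}] r3c8 is down to just 6, so r3c8=6.
Step 33. [r5c5∈{6}] nothing but 6 survives at r5c5. So r5c5=6.
Step 34. [r1c8∈{9}] nothing but 9 survives at r1c8, so r1c8=9.
Step 35. [r6c9∈{1}] only 1 remains possible at r6c9 ⇒ r6c9=1.
Step 36. [r4c3∈{4}] r4c3 is down to just 4 ⇒ r4c3=4.
Step 37. [r9c8∈{4}] nothing but 4 survives at r9c8. So r9c8=4.
Step 38. [r4c7∈{6}] r4c7 is down to just 6, so r4c7=6.
Step 39. [r2c2∈{7}] nothing but 7 survives at r2c2, so r2c2=7.
Step 40. [r1c2∈{1}] r1c2 has the single candidate 1. So r1c2=1.
Step 41. [r3c3∈{3}] r3c3 has the single candidate 3. So r3c3=3.
Step 42. [r7c8∈{7}] r7c8 is down to just 7, so r7c8=7.
Step 43. [r9c4∈{6}] r9c4 is down to just 6, so r9c4=6.

Answer: 4 1 6 3 2 8 5 9 7 / 9 7 2 5 1 6 4 8 3 / 8 5 3 9 7 4 1 6 2 / 7 8 4 1 5 2 6 3 9 / 3 2 1 8 6 9 7 5 4 / 6 9 5 4 3 7 8 2 1 / 1 4 8 2 9 5 3 7 6 / 5 6 9 7 4 3 2 1 8 / 2 3 7 6 8 1 9 4 5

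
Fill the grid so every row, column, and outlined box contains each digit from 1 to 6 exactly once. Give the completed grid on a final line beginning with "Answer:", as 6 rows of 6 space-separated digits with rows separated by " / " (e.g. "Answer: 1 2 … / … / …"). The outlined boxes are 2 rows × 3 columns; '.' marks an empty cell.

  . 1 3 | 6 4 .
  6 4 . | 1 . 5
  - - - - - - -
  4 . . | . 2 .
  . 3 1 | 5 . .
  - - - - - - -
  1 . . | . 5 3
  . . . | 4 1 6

Step 1. [r2c3∈{2}] r2c3 has the single candidate 2 ⇒ r2c3=2.
Step 2. [r6c3∈{5}] r6c3 has the single candidate 5. So r6c3=5.
Step 3. [r3c3∈{6}] only 6 remains possible at r3c3 ⇒ r3c3=6.
Step 4. [r6c2∈{2}] r6c2's peers cover all but 2, so r6c2=2.
Step 5. [r3c4∈{3}] r3c4 has the single candidate 3 ⇒ r3c4=3.
Step 6. [r5c3∈{4}] r5c3 has the single candidate 4, so r5c3=4.
Step 7. [r1c6∈{2}] r1c6 has the single candidate 2. So r1c6=2.
Step 8. [r3c6∈{1}] r3c6 has the single candidate 1, so r3c6=1.
Step 9. [r5c2∈{6}] r5c2's peers cover all but 6. So r5c2=6.
Step 10. [r6c1∈{3}] r6c1 has the single candidate 3 ⇒ r6c1=3.
Step 11. [r1c1∈{5}] r1c1 has the single candidate 5. So r1c1=5.
Step 12. [r5c4∈{2}] nothing but 2 survives at r5c4. So r5c4=2.
Step 13. [r2c5∈{3}] nothing but 3 survives at r2c5, so r2c5=3.
Step 14. [r4c5∈{6}] r4c5 is down to just 6 ⇒ r4c5=6.
Step 15. [r4c6∈{4}] nothing but 4 survives at r4c6, so r4c6=4.
Step 16. [r3c2∈{5}] nothing but 5 survives at r3c2 ⇒ r3c2=5.
Step 17. [r4c1∈{2}] r4c1's peers cover all but 2, so r4c1=2.

Answer: 5 1 3 6 4 2 / 6 4 2 1 3 5 / 4 5 6 3 2 1 / 2 3 1 5 6 4 / 1 6 4 2 5 3 / 3 2 5 4 1 6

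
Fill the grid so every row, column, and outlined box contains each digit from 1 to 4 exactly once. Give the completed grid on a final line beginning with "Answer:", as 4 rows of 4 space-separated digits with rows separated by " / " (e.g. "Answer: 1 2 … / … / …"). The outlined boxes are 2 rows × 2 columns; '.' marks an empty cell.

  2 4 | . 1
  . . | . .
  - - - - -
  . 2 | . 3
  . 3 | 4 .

Step 1. [r2c1∈{1,3}] col 1 places 3 nowhere but r2c1, so r2c1=3.
Step 2. [r4c4∈{2}] r4c4 is down to just 2, so r4c4=2.
Step 3. [r3c3∈{1}] r3c3's peers cover all but 1 ⇒ r3c3=1.
Step 4. [r2c2∈{1}] r2c2 has the single candidate 1. So r2c2=1.
Step 5. [r2c4∈{4}] only 4 remains possible at r2c4 ⇒ r2c4=4.
Step 6. [r2c3∈{2}] only 2 remains possible at r2c3. So r2c3=2.
Step 7. [r4c1∈{1}] nothing but 1 survives at r4c1, so r4c1=1.
Step 8. [r1c3∈{3}] r1c3 has the single candidate 3, so r1c3=3.
Step 9. [r3c1∈{4}] r3c1 is down to just 4 ⇒ r3c1=4.

Answer: 2 4 3 1 / 3 1 2 4 / 4 2 1 3 / 1 3 4 2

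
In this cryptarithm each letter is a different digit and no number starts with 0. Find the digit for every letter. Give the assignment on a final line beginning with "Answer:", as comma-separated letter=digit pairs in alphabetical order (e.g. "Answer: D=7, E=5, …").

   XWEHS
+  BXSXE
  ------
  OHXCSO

Step 1. [col 1: S + E ≡ O (mod 10)] O=1 is one option consistent with column 1 (S + E ≡ O (mod 10), carry-in 0) — take it, so O=1.
Step 2. [col 1: S + E ≡ O (mod 10)] several values work for E in column 1 (S + E ≡ O (mod 10), carry-in 0); try E=7 ⇒ E=7.
Step 3. [col 1: S + E ≡ O (mod 10)] column 1 reads S+E+carry(0)=O with E=7, O=1; with digits 1,7 already taken and all letters distinct, the only value for S is 4 ⇒ S=4.
Step 4. [col 2: H + X ≡ S (mod 10)] X=8 is one option consistent with column 2 (H + X ≡ S (mod 10), carry-in 1) — take it, so X=8.
Step 5. [col 2: H + X ≡ S (mod 10)] from column 2 (X=8, S=4, carry-in 1, digits 1,4,7,8 already taken and all letters distinct): H must equal 5, so H=5.
Step 6. [col 3: E + S ≡ C (mod 10)] in column 3 we have E+S≡C with carry-in 1; given E=7, S=4 and digits 1,4,5,7,8 already taken and all letters distinct, that pins C to 2, so C=2.
Step 7. [col 4: W + X ≡ X (mod 10)] from column 4 (X=8, carry-in 1, digits 1,2,4,5,7,8 already taken and all letters distinct): W must equal 9, so W=9.
Step 8. [col 5: X + B ≡ H (mod 10)] from column 5 (X=8, H=5, carry-in 1, digits 1,2,4,5,7,8,9 already taken and all letters distinct): B must equal 6. So B=6.

Answer: B=6, C=2, E=7, H=5, O=1, S=4, W=9, X=8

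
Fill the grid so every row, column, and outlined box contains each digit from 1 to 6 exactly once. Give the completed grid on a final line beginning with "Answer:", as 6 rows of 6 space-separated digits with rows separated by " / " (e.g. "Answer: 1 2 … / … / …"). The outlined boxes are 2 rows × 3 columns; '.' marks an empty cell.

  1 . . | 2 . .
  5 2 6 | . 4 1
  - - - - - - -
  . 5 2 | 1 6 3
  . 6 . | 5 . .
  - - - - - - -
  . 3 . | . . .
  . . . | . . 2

Step 1. [r6c2∈{1,4}] 1 has one home in col 2: r6c2. So r6c2=1.
Step 2. [r3c1∈{4}] only 4 remains possible at r3c1, so r3c1=4.
Step 3. [r1c3∈{3,4}] box 1 places 3 nowhere but r1c3 ⇒ r1c3=3.
Step 4. [r1c5∈{5}] r1c5 has the single candidate 5 ⇒ r1c5=5.
Step 5. [r5c6∈{4,5,6}] r5c6 is the only open cell in col 6 admitting 5, so r5c6=5.
Step 6. [r5c3∈{4}] only 4 remains possible at r5c3, so r5c3=4.
Step 7. [r6c4∈{3,4,6}] 4 has one home in row 6: r6c4, so r6c4=4.
Step 8. [r6c1∈{6}] r6c1's peers cover all but 6 ⇒ r6c1=6.
Step 9. [r1c2∈{4}] nothing but 4 survives at r1c2. So r1c2=4.
Step 10. [r5c5∈{1}] only 1 remains possible at r5c5, so r5c5=1.
Step 11. [r6c3∈{5}] r6c3 is down to just 5 ⇒ r6c3=5.
Step 12. [r1c6∈{6}] only 6 remains possible at r1c6. So r1c6=6.
Step 13. [r5c4∈{6}] only 6 remains possible at r5c4. So r5c4=6.
Step 14. [r4c3∈{1}] nothing but 1 survives at r4c3, so r4c3=1.
Step 15. [r4c1∈{3}] r4c1 has the single candidate 3. So r4c1=3.
Step 16. [r4c6∈{4}] nothing but 4 survives at r4c6. So r4c6=4.
Step 17. [r4c5∈{2}] only 2 remains possible at r4c5, so r4c5=2.
Step 18. [r5c1∈{2}] r5c1 is down to just 2 ⇒ r5c1=2.
Step 19. [r2c4∈{3}] r2c4 is down to just 3, so r2c4=3.
Step 20. [r6c5∈{3}] r6c5 is down to just 3 ⇒ r6c5=3.

Answer: 1 4 3 2 5 6 / 5 2 6 3 4 1 / 4 5 2 1 6 3 / 3 6 1 5 2 4 / 2 3 4 6 1 5 / 6 1 5 4 3 2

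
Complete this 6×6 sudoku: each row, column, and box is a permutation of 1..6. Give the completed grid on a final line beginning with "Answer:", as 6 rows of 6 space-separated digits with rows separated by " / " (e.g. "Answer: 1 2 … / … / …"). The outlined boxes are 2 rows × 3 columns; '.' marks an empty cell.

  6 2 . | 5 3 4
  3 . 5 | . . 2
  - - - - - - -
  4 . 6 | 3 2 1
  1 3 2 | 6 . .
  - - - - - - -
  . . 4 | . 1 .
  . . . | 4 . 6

Step 1. [r6c5∈{5}] r6c5 has the single candidate 5, so r6c5=5.
Step 2. [r6c2∈{1}] r6c2's peers cover all but 1, so r6c2=1.
Step 3. [r5c1∈{2,5}] r5c1 is the only open cell in col 1 admitting 5. So r5c1=5.
Step 4. [r5c2∈{6}] nothing but 6 survives at r5c2 ⇒ r5c2=6.
Step 5. [r2c4∈{1}] only 1 remains possible at r2c4, so r2c4=1.
Step 6. [r2c5∈{6}] only 6 remains possible at r2c5, so r2c5=6.
Step 7. [r3c2∈{5}] nothing but 5 survives at r3c2. So r3c2=5.
Step 8. [r6c1∈{2}] r6c1's peers cover all but 2 ⇒ r6c1=2.
Step 9. [r2c2∈{4}] r2c2's peers cover all but 4 ⇒ r2c2=4.
Step 10. [r4c6∈{5}] r4c6's peers cover all but 5. So r4c6=5.
Step 11. [r6c3∈{3}] only 3 remains possible at r6c3 ⇒ r6c3=3.
Step 12. [r5c6∈{3}] nothing but 3 survives at r5c6 ⇒ r5c6=3.
Step 13. [r1c3∈{1}] r1c3's peers cover all but 1. So r1c3=1.
Step 14. [r5c4∈{2}] r5c4 has the single candidate 2 ⇒ r5c4=2.
Step 15. [r4c5∈{4}] r4c5's peers cover all but 4 ⇒ r4c5=4.

Answer: 6 2 1 5 3 4 / 3 4 5 1 6 2 / 4 5 6 3 2 1 / 1 3 2 6 4 5 / 5 6 4 2 1 3 / 2 1 3 4 5 6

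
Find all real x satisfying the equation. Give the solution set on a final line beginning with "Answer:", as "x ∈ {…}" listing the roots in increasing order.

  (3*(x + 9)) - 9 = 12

Step 1. [(3*(x + 9)) - 9 = 12] the outer -9 inverts by adding 9. So sub: 3*(x + 9) = 21.
Step 2. [3*(x + 9) = 21] LHS = 3·(…); ÷3 both sides. So div: x + 9 = 7.
Step 3. [x + 9 = 7] +9 is outermost — subtract 9 both sides ⇒ sub: x = -2.

Answer: x ∈ {-2}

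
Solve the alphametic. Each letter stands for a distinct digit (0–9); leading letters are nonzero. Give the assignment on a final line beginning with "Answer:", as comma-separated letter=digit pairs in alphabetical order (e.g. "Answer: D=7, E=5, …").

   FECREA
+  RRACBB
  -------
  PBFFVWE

Step 1. [P] the sum has 7 digits but both addends have 6; that extra leading digit P is the final carry, namely 1 ⇒ P=1.
Step 2. [col 1: A + B ≡ E (mod 10)] column 1 (A + B ≡ E (mod 10), carry-in 0) doesn't pin E yet; pick E=5 and continue, so E=5.
Step 3. [col 1: A + B ≡ E (mod 10)] column 1 (A + B ≡ E (mod 10), carry-in 0) doesn't pin A yet; pick A=2 and continue ⇒ A=2.
Step 4. [col 1: A + B ≡ E (mod 10)] from column 1 (A=2, E=5, carry-in 0, digits 1,2,5 already taken and all letters distinct): B must equal 3. So B=3.
Step 5. [col 2: E + B ≡ W (mod 10)] from column 2 (E=5, B=3, carry-in 0, digits 1,2,3,5 already taken and all letters distinct): W must equal 8, so W=8.
Step 6. [col 3: R + C ≡ V (mod 10)] no forcing yet in column 3 (carry-in 0); C=6 is free and consistent — try it, so C=6.
Step 7. [col 3: R + C ≡ V (mod 10)] from column 3 (C=6, carry-in 0, digits 1,2,3,5,6,8 already taken and all letters distinct): V must equal 0, so V=0.
Step 8. [col 3: R + C ≡ V (mod 10)] column 3 reads R+C+carry(0)=V with C=6, V=0; with digits 0,1,2,3,5,6,8 already taken and all letters distinct, the only value for R is 4 ⇒ R=4.
Step 9. [col 4: C + A ≡ F (mod 10)] in column 4 we have C+A≡F with carry-in 1; given C=6, A=2 and digits 0,1,2,3,4,5,6,8 already taken and all letters distinct, that pins F to 9. So F=9.

Answer: A=2, B=3, C=6, E=5, F=9, P=1, R=4, V=0, W=8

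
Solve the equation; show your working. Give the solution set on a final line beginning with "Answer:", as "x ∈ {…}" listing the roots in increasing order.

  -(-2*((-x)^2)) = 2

Step 1. [-(-2*((-x)^2)) = 2] LHS negated; negate both sides, so neg: -2*((-x)^2) = -2.
Step 2. [-2*((-x)^2) = -2] leading coefficient -2: divide by -2, so div: (-x)^2 = 1.
Step 3. [(-x)^2 = 1] LHS squared, RHS 1 ≥ 0: apply √ (±) ⇒ sqrt: -x = 1 or -1.
Step 4. [-x = 1 or -1] flip signs both sides ⇒ neg: x = -1 or 1.

Answer: x ∈ {-1, 1}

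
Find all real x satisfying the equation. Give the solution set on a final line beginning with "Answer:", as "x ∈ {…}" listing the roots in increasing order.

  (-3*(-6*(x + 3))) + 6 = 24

Step 1. [(-3*(-6*(x + 3))) + 6 = 24] the outer +6 inverts by subtracting 6. So sub: -3*(-6*(x + 3)) = 18.
Step 2. [-3*(-6*(x + 3)) = 18] leading coefficient -3: divide by -3, so div: -6*(x + 3) = -6.
Step 3. [-6*(x + 3) = -6] divide by the outer -6, so div: x + 3 = 1.
Step 4. [x + 3 = 1] subtract 3: x sits inside (… + 3) ⇒ sub: x = -2.

Answer: x ∈ {-2}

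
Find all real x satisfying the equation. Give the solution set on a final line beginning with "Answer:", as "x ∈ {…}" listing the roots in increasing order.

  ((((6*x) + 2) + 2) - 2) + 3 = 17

Step 1. [((((6*x) + 2) + 2) - 2) + 3 = 17] 3 comes off first (subtract 3), so sub: (((6*x) + 2) + 2) - 2 = 14.
Step 2. [(((6*x) + 2) + 2) - 2 = 14] peel the -2: add 2 from each side. So sub: ((6*x) + 2) + 2 = 16.
Step 3. [((6*x) + 2) + 2 = 16] 2 comes off first (subtract 2). So sub: (6*x) + 2 = 14.
Step 4. [(6*x) + 2 = 14] subtract 2: x sits inside (… + 2). So sub: 6*x = 12.
Step 5. [6*x = 12] leading coefficient 6: divide by 6. So div: x = 2.

Answer: x ∈ {2}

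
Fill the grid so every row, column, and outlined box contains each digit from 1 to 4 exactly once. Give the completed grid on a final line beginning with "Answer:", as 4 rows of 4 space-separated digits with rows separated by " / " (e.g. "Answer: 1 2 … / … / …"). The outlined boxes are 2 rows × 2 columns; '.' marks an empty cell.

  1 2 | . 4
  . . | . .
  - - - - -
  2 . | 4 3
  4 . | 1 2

Step 1. [r2c1∈{3}] nothing but 3 survives at r2c1, so r2c1=3.
Step 2. [r1c3∈{3}] only 3 remains possible at r1c3, so r1c3=3.
Step 3. [r4c2∈{3}] nothing but 3 survives at r4c2. So r4c2=3.
Step 4. [r3c2∈{1}] nothing but 1 survives at r3c2 ⇒ r3c2=1.
Step 5. [r2c4∈{1}] r2c4 is down to just 1. So r2c4=1.
Step 6. [r2c2∈{4}] r2c2 has the single candidate 4, so r2c2=4.
Step 7. [r2c3∈{2}] r2c3 has the single candidate 2, so r2c3=2.

Answer: 1 2 3 4 / 3 4 2 1 / 2 1 4 3 / 4 3 1 2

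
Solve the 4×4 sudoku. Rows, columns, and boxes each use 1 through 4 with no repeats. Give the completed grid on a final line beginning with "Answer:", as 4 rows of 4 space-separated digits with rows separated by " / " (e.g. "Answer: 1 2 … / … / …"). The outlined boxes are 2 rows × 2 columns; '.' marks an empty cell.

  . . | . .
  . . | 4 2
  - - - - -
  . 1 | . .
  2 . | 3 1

Step 1. [r2c2∈{3}] nothing but 3 survives at r2c2. So r2c2=3.
Step 2. [r4c2∈{4}] only 4 remains possible at r4c2. So r4c2=4.
Step 3. [r1c3∈{1}] r1c3 is down to just 1. So r1c3=1.
Step 4. [r3c1∈{3}] r3c1's peers cover all but 3. So r3c1=3.
Step 5. [r1c1∈{4}] nothing but 4 survives at r1c1, so r1c1=4.
Step 6. [r2c1∈{1}] r2c1 is down to just 1, so r2c1=1.
Step 7. [r1c4∈{3}] only 3 remains possible at r1c4. So r1c4=3.
Step 8. [r1c2∈{2}] r1c2's peers cover all but 2. So r1c2=2.
Step 9. [r3c3∈{2}] nothing but 2 survives at r3c3 ⇒ r3c3=2.
Step 10. [r3c4∈{4}] r3c4 is down to just 4 ⇒ r3c4=4.

Answer: 4 2 1 3 / 1 3 4 2 / 3 1 2 4 / 2 4 3 1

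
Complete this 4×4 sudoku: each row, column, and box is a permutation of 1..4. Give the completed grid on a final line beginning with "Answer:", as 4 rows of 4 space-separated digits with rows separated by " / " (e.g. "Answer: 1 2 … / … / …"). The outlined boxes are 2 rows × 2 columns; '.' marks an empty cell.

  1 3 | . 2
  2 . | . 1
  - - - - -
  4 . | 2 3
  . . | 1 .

Step 1. [r2c2∈{4}] r2c2 has the single candidate 4. So r2c2=4.
Step 2. [r2c3∈{3}] r2c3's peers cover all but 3. So r2c3=3.
Step 3. [r4c2∈{2}] only 2 remains possible at r4c2 ⇒ r4c2=2.
Step 4. [r4c4∈{4}] only 4 remains possible at r4c4, so r4c4=4.
Step 5. [r4c1∈{3}] only 3 remains possible at r4c1, so r4c1=3.
Step 6. [r3c2∈{1}] r3c2 has the single candidate 1. So r3c2=1.
Step 7. [r1c3∈{4}] only 4 remains possible at r1c3, so r1c3=4.

Answer: 1 3 4 2 / 2 4 3 1 / 4 1 2 3 / 3 2 1 4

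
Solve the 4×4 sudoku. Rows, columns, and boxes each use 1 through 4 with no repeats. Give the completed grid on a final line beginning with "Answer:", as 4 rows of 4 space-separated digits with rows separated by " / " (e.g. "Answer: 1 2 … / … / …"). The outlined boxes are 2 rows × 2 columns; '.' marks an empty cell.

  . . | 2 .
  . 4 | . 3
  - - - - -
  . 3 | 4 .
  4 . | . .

Step 1. [r1c2∈{1}] r1c2 is down to just 1 ⇒ r1c2=1.
Step 2. [r4c2∈{2}] r4c2's peers cover all but 2, so r4c2=2.
Step 3. [r4c4∈{1}] only 1 remains possible at r4c4. So r4c4=1.
Step 4. [r1c4∈{4}] r1c4 has the single candidate 4 ⇒ r1c4=4.
Step 5. [r2c1∈{2}] r2c1 has the single candidate 2 ⇒ r2c1=2.
Step 6. [r2c3∈{1}] r2c3 is down to just 1, so r2c3=1.
Step 7. [r1c1∈{3}] only 3 remains possible at r1c1, so r1c1=3.
Step 8. [r3c4∈{2}] nothing but 2 survives at r3c4. So r3c4=2.
Step 9. [r3c1∈{1}] r3c1 has the single candidate 1. So r3c1=1.
Step 10. [r4c3∈{3}] r4c3's peers cover all but 3 ⇒ r4c3=3.

Answer: 3 1 2 4 / 2 4 1 3 / 1 3 4 2 / 4 2 3 1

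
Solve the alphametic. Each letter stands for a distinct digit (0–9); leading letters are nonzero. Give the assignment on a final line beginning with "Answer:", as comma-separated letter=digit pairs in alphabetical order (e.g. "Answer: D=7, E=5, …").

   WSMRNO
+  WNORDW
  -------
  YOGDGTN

Step 1. [col 1: O + W ≡ N (mod 10)] column 1 (O + W ≡ N (mod 10), carry-in 0) doesn't pin N yet; pick N=4 and continue. So N=4.
Step 2. [col 1: O + W ≡ N (mod 10)] W=8 is one option consistent with column 1 (O + W ≡ N (mod 10), carry-in 0) — take it, so W=8.
Step 3. [col 1: O + W ≡ N (mod 10)] from column 1 (W=8, N=4, carry-in 0, digits 4,8 already taken and all letters distinct): O must equal 6, so O=6.
Step 4. [col 2: N + D ≡ T (mod 10)] no forcing yet in column 2 (carry-in 1); D=5 is free and consistent — try it. So D=5.
Step 5. [Y] the sum has 7 digits but both addends have 6; that extra leading digit Y is the final carry, namely 1 ⇒ Y=1.
Step 6. [col 2: N + D ≡ T (mod 10)] column 2 reads N+D+carry(1)=T with N=4, D=5; with digits 1,4,5,6,8 already taken and all letters distinct, the only value for T is 0 ⇒ T=0.
Step 7. [col 3: R + R ≡ G (mod 10)] in column 3 we have R+R≡G with carry-in 1; given nothing yet and digits 0,1,4,5,6,8 already taken and all letters distinct, that pins G to 7 ⇒ G=7.
Step 8. [col 3: R + R ≡ G (mod 10)] in column 3 we have R+R≡G with carry-in 1; given G=7 and digits 0,1,4,5,6,7,8 already taken and all letters distinct, that pins R to 3 ⇒ R=3.
Step 9. [col 4: M + O ≡ D (mod 10)] from column 4 (O=6, D=5, carry-in 0, digits 0,1,3,4,5,6,7,8 already taken and all letters distinct): M must equal 9 ⇒ M=9.
Step 10. [col 5: S + N ≡ G (mod 10)] in column 5 we have S+N≡G with carry-in 1; given N=4, G=7 and digits 0,1,3,4,5,6,7,8,9 already taken and all letters distinct, that pins S to 2 ⇒ S=2.

Answer: D=5, G=7, M=9, N=4, O=6, R=3, S=2, T=0, W=8, Y=1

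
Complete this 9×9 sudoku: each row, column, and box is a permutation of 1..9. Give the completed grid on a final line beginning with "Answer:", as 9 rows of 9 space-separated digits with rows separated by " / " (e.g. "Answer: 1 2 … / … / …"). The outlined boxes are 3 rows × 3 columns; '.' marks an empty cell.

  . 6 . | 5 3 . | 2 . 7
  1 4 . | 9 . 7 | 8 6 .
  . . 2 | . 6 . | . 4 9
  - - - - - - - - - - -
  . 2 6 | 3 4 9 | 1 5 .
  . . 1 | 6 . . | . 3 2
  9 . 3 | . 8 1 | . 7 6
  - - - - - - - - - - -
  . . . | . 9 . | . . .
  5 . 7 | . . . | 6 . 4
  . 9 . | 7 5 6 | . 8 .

Step 1. [r1c1∈{8}] r1c1's peers cover all but 8. So r1c1=8.
Step 2. [r7c4∈{1,2,4,8}] in col 4, 4 fits only at r7c4 ⇒ r7c4=4.
Step 3. [r9c7∈{3}] nothing but 3 survives at r9c7, so r9c7=3.
Step 4. [r5c2∈{5,7,8}] row 5 places 8 nowhere but r5c2, so r5c2=8.
Step 5. [r8c5∈{1,2}] across col 5, 1 lands solely at r8c5, so r8c5=1.
Step 6. [r8c2∈{3}] r8c2 has the single candidate 3 ⇒ r8c2=3.
Step 7. [r3c6∈{8}] r3c6 has the single candidate 8 ⇒ r3c6=8.
Step 8. [r5c1∈{4,7}] r5c1 is the only open cell in box 4 admitting 4 ⇒ r5c1=4.
Step 9. [r3c7∈{5}] r3c7's peers cover all but 5. So r3c7=5.
Step 10. [r8c6∈{2}] nothing but 2 survives at r8c6, so r8c6=2.
Step 11. [r9c9∈{1}] nothing but 1 survives at r9c9, so r9c9=1.
Step 12. [r3c1∈{3,7}] 3 has one home in row 3: r3c1. So r3c1=3.
Step 13. [r9c1∈{2}] r9c1's peers cover all but 2, so r9c1=2.
Step 14. [r8c8∈{9}] r8c8's peers cover all but 9 ⇒ r8c8=9.
Step 15. [r2c5∈{2}] r2c5 has the single candidate 2 ⇒ r2c5=2.
Step 16. [r2c3∈{5}] r2c3 has the single candidate 5 ⇒ r2c3=5.
Step 17. [r7c2∈{1}] only 1 remains possible at r7c2. So r7c2=1.
Step 18. [r7c1∈{6}] r7c1 is down to just 6 ⇒ r7c1=6.
Step 19. [r1c6∈{4}] nothing but 4 survives at r1c6. So r1c6=4.
Step 20. [r7c8∈{2}] r7c8's peers cover all but 2. So r7c8=2.
Step 21. [r4c9∈{8}] nothing but 8 survives at r4c9, so r4c9=8.
Step 22. [r5c5∈{7}] r5c5 has the single candidate 7 ⇒ r5c5=7.
Step 23. [r7c3∈{8}] r7c3's peers cover all but 8, so r7c3=8.
Step 24. [r6c7∈{4}] r6c7 is down to just 4, so r6c7=4.
Step 25. [r5c6∈{5}] r5c6 has the single candidate 5 ⇒ r5c6=5.
Step 26. [r7c7∈{7}] only 7 remains possible at r7c7, so r7c7=7.
Step 27. [r9c3∈{4}] only 4 remains possible at r9c3. So r9c3=4.
Step 28. [r7c6∈{3}] nothing but 3 survives at r7c6. So r7c6=3.
Step 29. [r1c8∈{1}] r1c8 is down to just 1. So r1c8=1.
Step 30. [r8c4∈{8}] only 8 remains possible at r8c4 ⇒ r8c4=8.
Step 31. [r6c2∈{5}] r6c2 has the single candidate 5. So r6c2=5.
Step 32. [r3c2∈{7}] r3c2 has the single candidate 7, so r3c2=7.
Step 33. [r5c7∈{9}] r5c7's peers cover all but 9, so r5c7=9.
Step 34. [r7c9∈{5}] nothing but 5 survives at r7c9. So r7c9=5.
Step 35. [r4c1∈{7}] r4c1 has the single candidate 7, so r4c1=7.
Step 36. [r1c3∈{9}] r1c3 has the single candidate 9 ⇒ r1c3=9.
Step 37. [r2c9∈{3}] only 3 remains possible at r2c9, so r2c9=3.
Step 38. [r3c4∈{1}] only 1 remains possible at r3c4 ⇒ r3c4=1.
Step 39. [r6c4∈{2}] r6c4 is down to just 2, so r6c4=2.

Answer: 8 6 9 5 3 4 2 1 7 / 1 4 5 9 2 7 8 6 3 / 3 7 2 1 6 8 5 4 9 / 7 2 6 3 4 9 1 5 8 / 4 8 1 6 7 5 9 3 2 / 9 5 3 2 8 1 4 7 6 / 6 1 8 4 9 3 7 2 5 / 5 3 7 8 1 2 6 9 4 / 2 9 4 7 5 6 3 8 1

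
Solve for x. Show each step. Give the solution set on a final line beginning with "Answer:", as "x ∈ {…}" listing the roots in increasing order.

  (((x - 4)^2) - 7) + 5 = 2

Step 1. [(((x - 4)^2) - 7) + 5 = 2] +5 is outermost — subtract 5 both sides, so sub: ((x - 4)^2) - 7 = -3.
Step 2. [((x - 4)^2) - 7 = -3] -7 is outermost — add 7 both sides. So sub: (x - 4)^2 = 4.
Step 3. [(x - 4)^2 = 4] 4 ≥ 0, LHS is (·)² — take ±√, so sqrt: x - 4 = 2 or -2.
Step 4. [x - 4 = 2 or -2] 4 comes off first (add 4). So sub: x = 6 or 2.

Answer: x ∈ {2, 6}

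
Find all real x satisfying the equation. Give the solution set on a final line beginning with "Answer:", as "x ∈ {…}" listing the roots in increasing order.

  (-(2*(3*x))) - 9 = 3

Step 1. [(-(2*(3*x))) - 9 = 3] the outer -9 inverts by adding 9, so sub: -(2*(3*x)) = 12.
Step 2. [-(2*(3*x)) = 12] LHS negated; negate both sides ⇒ neg: 2*(3*x) = -12.
Step 3. [2*(3*x) = -12] divide by the outer 2, so div: 3*x = -6.
Step 4. [3*x = -6] leading coefficient 3: divide by 3 ⇒ div: x = -2.

Answer: x ∈ {-2}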